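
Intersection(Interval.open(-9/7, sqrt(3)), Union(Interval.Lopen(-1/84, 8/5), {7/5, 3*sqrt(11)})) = Interval.Lopen(-1/84, 8/5)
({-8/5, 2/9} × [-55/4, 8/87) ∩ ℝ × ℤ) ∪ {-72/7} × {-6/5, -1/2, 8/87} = ({-72/7} × {-6/5, -1/2, 8/87}) ∪ ({-8/5, 2/9} × {-13, -12, …, 0})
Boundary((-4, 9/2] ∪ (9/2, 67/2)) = {-4, 67/2}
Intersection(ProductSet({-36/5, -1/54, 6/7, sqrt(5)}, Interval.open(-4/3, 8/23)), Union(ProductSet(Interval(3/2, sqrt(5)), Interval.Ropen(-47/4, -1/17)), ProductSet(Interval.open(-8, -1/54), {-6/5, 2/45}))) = Union(ProductSet({-36/5}, {-6/5, 2/45}), ProductSet({sqrt(5)}, Interval.open(-4/3, -1/17)))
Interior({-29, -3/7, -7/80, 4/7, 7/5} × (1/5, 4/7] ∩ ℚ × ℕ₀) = ∅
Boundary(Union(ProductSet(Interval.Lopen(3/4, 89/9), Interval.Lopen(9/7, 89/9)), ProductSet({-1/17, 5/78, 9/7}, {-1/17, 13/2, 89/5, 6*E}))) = Union(ProductSet({-1/17, 5/78}, {-1/17, 13/2, 89/5, 6*E}), ProductSet({3/4, 89/9}, Interval(9/7, 89/9)), ProductSet({-1/17, 5/78, 9/7}, {-1/17, 89/5, 6*E}), ProductSet(Interval(3/4, 89/9), {9/7, 89/9}))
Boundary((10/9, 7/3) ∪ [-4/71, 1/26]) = {-4/71, 1/26, 10/9, 7/3}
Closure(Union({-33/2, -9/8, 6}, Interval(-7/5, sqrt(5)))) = Union({-33/2, 6}, Interval(-7/5, sqrt(5)))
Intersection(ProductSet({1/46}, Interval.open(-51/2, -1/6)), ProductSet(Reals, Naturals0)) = EmptySet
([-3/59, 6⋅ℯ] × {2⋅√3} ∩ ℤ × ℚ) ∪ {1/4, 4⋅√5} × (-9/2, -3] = {1/4, 4⋅√5} × (-9/2, -3]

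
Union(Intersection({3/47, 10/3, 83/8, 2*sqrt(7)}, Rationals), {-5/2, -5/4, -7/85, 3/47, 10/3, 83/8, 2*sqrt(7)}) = {-5/2, -5/4, -7/85, 3/47, 10/3, 83/8, 2*sqrt(7)}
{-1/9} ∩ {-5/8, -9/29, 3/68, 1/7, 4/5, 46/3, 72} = ∅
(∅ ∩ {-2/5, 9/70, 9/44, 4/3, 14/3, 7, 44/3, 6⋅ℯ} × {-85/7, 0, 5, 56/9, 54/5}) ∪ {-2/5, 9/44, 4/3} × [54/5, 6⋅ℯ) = {-2/5, 9/44, 4/3} × [54/5, 6⋅ℯ)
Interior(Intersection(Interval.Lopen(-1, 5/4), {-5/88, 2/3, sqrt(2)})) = EmptySet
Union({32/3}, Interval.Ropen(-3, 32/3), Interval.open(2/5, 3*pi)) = Interval(-3, 32/3)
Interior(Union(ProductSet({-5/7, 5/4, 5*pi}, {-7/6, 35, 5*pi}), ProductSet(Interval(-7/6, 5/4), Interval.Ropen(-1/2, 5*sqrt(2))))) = ProductSet(Interval.open(-7/6, 5/4), Interval.open(-1/2, 5*sqrt(2)))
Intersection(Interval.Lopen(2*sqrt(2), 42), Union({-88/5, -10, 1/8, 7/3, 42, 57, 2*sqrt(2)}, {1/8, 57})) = {42}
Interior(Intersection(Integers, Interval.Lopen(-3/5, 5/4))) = EmptySet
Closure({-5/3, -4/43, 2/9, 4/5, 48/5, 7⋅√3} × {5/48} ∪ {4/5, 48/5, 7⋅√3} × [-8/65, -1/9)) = ({4/5, 48/5, 7⋅√3} × [-8/65, -1/9]) ∪ ({-5/3, -4/43, 2/9, 4/5, 48/5, 7⋅√3} × {5/48})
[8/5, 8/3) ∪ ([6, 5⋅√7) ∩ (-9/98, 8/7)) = [8/5, 8/3)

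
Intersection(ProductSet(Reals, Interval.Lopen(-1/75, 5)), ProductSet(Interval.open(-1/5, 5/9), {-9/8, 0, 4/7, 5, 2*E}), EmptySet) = EmptySet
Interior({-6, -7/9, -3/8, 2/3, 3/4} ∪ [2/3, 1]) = (2/3, 1)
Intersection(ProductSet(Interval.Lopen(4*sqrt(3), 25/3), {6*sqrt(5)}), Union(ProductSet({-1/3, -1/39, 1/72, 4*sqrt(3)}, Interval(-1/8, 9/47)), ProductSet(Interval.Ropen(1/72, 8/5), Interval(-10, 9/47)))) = EmptySet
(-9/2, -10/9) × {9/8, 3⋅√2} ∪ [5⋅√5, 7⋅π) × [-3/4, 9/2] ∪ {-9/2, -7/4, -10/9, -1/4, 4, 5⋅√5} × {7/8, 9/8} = ((-9/2, -10/9) × {9/8, 3⋅√2}) ∪ ({-9/2, -7/4, -10/9, -1/4, 4, 5⋅√5} × {7/8, 9/8}) ∪ ([5⋅√5, 7⋅π) × [-3/4, 9/2])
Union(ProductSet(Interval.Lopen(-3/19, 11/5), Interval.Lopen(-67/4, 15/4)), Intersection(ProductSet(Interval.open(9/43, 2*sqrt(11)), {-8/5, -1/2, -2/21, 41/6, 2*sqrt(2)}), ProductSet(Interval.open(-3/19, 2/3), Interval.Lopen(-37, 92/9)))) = Union(ProductSet(Interval.Lopen(-3/19, 11/5), Interval.Lopen(-67/4, 15/4)), ProductSet(Interval.open(9/43, 2/3), {-8/5, -1/2, -2/21, 41/6, 2*sqrt(2)}))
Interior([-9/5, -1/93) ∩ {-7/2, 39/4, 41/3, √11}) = ∅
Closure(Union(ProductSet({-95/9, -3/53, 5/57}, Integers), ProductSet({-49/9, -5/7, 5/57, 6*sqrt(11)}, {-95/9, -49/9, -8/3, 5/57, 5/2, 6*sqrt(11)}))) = Union(ProductSet({-95/9, -3/53, 5/57}, Integers), ProductSet({-49/9, -5/7, 5/57, 6*sqrt(11)}, {-95/9, -49/9, -8/3, 5/57, 5/2, 6*sqrt(11)}))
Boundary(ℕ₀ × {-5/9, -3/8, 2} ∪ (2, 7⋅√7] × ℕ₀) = (ℕ₀ × {-5/9, -3/8, 2}) ∪ ([2, 7⋅√7] × ℕ₀)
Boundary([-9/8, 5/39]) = {-9/8, 5/39}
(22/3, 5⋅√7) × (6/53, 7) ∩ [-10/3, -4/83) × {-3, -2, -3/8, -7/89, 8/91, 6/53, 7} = ∅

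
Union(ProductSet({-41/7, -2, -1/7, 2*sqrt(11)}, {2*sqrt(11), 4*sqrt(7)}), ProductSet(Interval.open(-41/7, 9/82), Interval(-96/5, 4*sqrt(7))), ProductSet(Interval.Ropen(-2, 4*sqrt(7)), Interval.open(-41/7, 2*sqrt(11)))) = Union(ProductSet({-41/7, -2, -1/7, 2*sqrt(11)}, {2*sqrt(11), 4*sqrt(7)}), ProductSet(Interval.open(-41/7, 9/82), Interval(-96/5, 4*sqrt(7))), ProductSet(Interval.Ropen(-2, 4*sqrt(7)), Interval.open(-41/7, 2*sqrt(11))))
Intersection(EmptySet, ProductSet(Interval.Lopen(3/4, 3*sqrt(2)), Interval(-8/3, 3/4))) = EmptySet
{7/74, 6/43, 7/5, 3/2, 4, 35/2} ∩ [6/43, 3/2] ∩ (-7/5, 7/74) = ∅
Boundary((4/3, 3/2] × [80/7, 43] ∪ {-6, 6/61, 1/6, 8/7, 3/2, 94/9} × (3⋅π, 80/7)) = ({4/3, 3/2} × [80/7, 43]) ∪ ([4/3, 3/2] × {80/7, 43}) ∪ ({-6, 6/61, 1/6, 8/7, 3/2, 94/9} × [3⋅π, 80/7])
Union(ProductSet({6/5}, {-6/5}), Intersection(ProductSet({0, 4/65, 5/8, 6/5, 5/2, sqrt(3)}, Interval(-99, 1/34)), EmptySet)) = ProductSet({6/5}, {-6/5})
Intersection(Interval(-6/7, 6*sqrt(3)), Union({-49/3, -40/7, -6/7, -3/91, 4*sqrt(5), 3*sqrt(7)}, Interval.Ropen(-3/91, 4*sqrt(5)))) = Union({-6/7}, Interval(-3/91, 4*sqrt(5)))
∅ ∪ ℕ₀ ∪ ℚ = ℚ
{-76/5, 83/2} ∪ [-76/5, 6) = [-76/5, 6) ∪ {83/2}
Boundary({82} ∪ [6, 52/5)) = {6, 52/5, 82}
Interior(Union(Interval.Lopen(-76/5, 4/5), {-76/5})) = Interval.open(-76/5, 4/5)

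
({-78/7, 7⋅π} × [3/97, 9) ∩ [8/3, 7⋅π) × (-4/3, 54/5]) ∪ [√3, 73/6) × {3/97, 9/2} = [√3, 73/6) × {3/97, 9/2}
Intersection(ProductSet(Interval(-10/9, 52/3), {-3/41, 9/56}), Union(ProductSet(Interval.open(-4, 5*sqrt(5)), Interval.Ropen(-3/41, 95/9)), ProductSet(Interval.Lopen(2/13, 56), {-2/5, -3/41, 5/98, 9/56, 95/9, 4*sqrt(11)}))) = ProductSet(Interval(-10/9, 52/3), {-3/41, 9/56})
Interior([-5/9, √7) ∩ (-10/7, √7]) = (-5/9, √7)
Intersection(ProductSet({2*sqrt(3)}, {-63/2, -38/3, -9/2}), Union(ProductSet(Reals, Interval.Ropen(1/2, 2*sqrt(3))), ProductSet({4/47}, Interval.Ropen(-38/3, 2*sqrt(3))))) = EmptySet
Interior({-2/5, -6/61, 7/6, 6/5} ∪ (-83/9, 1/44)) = (-83/9, 1/44)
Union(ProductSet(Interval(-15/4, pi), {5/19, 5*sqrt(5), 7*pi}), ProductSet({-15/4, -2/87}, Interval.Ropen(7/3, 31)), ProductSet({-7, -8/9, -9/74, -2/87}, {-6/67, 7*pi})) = Union(ProductSet({-15/4, -2/87}, Interval.Ropen(7/3, 31)), ProductSet({-7, -8/9, -9/74, -2/87}, {-6/67, 7*pi}), ProductSet(Interval(-15/4, pi), {5/19, 5*sqrt(5), 7*pi}))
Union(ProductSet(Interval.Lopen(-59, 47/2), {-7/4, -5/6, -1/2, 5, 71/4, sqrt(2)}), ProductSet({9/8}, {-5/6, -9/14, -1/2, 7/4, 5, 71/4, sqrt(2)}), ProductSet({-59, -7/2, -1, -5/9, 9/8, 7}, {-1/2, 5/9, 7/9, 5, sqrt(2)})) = Union(ProductSet({9/8}, {-5/6, -9/14, -1/2, 7/4, 5, 71/4, sqrt(2)}), ProductSet({-59, -7/2, -1, -5/9, 9/8, 7}, {-1/2, 5/9, 7/9, 5, sqrt(2)}), ProductSet(Interval.Lopen(-59, 47/2), {-7/4, -5/6, -1/2, 5, 71/4, sqrt(2)}))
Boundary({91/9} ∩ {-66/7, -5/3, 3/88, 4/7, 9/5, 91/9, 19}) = {91/9}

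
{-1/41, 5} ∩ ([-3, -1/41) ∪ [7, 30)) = ∅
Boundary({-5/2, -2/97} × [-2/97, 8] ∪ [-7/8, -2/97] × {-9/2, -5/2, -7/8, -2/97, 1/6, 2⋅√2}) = ({-5/2, -2/97} × [-2/97, 8]) ∪ ([-7/8, -2/97] × {-9/2, -5/2, -7/8, -2/97, 1/6, 2⋅√2})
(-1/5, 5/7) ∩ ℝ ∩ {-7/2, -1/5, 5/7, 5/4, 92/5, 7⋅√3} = ∅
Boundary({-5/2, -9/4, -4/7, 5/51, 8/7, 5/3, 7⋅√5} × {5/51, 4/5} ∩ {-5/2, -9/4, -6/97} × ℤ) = ∅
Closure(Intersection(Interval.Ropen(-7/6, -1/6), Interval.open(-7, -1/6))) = Interval(-7/6, -1/6)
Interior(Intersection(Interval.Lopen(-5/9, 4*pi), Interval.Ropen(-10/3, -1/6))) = Interval.open(-5/9, -1/6)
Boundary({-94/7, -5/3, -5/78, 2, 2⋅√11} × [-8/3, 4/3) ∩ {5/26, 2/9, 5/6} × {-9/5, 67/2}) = ∅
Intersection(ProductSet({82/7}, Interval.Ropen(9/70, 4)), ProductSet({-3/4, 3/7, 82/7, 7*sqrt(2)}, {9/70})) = ProductSet({82/7}, {9/70})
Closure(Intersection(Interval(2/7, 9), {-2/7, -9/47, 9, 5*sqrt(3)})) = {9, 5*sqrt(3)}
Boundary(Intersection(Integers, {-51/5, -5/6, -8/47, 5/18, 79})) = {79}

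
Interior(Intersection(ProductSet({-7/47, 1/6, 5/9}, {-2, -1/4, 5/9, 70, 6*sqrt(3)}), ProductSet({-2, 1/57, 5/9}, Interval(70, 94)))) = EmptySet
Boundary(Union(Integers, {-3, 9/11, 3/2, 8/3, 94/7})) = Union({9/11, 3/2, 8/3, 94/7}, Integers)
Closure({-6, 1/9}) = {-6, 1/9}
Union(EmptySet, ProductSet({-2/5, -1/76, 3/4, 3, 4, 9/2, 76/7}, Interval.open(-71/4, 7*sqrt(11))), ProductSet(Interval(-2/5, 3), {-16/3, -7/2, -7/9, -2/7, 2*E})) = Union(ProductSet({-2/5, -1/76, 3/4, 3, 4, 9/2, 76/7}, Interval.open(-71/4, 7*sqrt(11))), ProductSet(Interval(-2/5, 3), {-16/3, -7/2, -7/9, -2/7, 2*E}))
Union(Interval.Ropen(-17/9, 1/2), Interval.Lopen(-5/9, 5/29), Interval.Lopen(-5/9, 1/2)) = Interval(-17/9, 1/2)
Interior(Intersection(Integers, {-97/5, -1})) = EmptySet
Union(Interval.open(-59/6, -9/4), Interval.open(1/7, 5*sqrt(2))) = Union(Interval.open(-59/6, -9/4), Interval.open(1/7, 5*sqrt(2)))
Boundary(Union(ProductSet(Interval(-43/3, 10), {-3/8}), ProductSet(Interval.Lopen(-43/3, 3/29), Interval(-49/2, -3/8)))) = Union(ProductSet({-43/3, 3/29}, Interval(-49/2, -3/8)), ProductSet(Interval(-43/3, 3/29), {-49/2, -3/8}), ProductSet(Interval(-43/3, 10), {-3/8}))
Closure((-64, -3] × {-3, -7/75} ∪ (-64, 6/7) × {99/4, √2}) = ([-64, -3] × {-3, -7/75}) ∪ ([-64, 6/7] × {99/4, √2})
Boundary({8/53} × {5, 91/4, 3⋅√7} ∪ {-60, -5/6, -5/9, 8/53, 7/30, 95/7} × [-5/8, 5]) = ({8/53} × {5, 91/4, 3⋅√7}) ∪ ({-60, -5/6, -5/9, 8/53, 7/30, 95/7} × [-5/8, 5])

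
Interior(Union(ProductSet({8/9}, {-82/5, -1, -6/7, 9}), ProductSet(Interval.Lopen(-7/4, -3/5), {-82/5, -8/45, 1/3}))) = EmptySet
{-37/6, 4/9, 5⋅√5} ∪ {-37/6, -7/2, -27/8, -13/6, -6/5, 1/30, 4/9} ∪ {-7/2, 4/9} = {-37/6, -7/2, -27/8, -13/6, -6/5, 1/30, 4/9, 5⋅√5}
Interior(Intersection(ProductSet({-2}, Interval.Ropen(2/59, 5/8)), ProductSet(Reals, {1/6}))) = EmptySet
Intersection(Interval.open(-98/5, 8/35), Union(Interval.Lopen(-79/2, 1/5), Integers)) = Union(Interval.Lopen(-98/5, 1/5), Range(-19, 1, 1))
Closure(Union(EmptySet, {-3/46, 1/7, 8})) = {-3/46, 1/7, 8}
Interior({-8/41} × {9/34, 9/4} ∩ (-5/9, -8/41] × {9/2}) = ∅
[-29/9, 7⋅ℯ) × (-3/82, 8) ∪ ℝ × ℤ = (ℝ × ℤ) ∪ ([-29/9, 7⋅ℯ) × (-3/82, 8))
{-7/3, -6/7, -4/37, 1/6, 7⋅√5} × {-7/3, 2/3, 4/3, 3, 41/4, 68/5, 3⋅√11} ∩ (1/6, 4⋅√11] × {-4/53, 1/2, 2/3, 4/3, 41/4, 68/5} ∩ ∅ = ∅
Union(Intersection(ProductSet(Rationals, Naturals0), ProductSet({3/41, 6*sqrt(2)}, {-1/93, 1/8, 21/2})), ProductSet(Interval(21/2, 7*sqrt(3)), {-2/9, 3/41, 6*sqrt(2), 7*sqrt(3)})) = ProductSet(Interval(21/2, 7*sqrt(3)), {-2/9, 3/41, 6*sqrt(2), 7*sqrt(3)})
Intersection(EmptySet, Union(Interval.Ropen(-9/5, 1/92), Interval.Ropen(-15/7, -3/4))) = EmptySet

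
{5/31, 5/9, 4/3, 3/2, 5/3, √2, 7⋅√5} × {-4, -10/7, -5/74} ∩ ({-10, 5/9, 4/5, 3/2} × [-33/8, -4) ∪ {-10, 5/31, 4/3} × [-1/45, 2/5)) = ∅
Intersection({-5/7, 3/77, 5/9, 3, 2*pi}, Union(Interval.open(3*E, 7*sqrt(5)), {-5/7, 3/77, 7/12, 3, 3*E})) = {-5/7, 3/77, 3}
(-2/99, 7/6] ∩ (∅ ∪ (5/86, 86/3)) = (5/86, 7/6]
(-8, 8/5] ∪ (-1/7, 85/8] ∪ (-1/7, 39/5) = (-8, 85/8]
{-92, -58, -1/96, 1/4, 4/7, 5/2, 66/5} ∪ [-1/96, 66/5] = {-92, -58} ∪ [-1/96, 66/5]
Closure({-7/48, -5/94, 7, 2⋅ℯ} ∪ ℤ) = ℤ ∪ {-7/48, -5/94, 2⋅ℯ}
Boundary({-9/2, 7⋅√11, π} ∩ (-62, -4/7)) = {-9/2}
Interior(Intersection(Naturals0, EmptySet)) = EmptySet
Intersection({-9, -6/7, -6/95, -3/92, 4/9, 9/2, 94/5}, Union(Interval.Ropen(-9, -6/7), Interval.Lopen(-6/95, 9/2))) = {-9, -3/92, 4/9, 9/2}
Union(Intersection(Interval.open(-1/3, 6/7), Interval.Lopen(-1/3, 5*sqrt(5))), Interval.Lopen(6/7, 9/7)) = Union(Interval.open(-1/3, 6/7), Interval.Lopen(6/7, 9/7))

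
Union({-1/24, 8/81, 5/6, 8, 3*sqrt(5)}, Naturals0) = Union({-1/24, 8/81, 5/6, 3*sqrt(5)}, Naturals0)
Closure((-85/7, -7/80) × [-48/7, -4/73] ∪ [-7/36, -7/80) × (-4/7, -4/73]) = [-85/7, -7/80] × [-48/7, -4/73]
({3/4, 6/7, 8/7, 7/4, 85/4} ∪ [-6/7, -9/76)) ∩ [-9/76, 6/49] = ∅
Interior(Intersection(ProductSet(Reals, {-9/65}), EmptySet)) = EmptySet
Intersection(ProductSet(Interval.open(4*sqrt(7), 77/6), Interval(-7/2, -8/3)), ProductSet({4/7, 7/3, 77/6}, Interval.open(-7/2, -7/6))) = EmptySet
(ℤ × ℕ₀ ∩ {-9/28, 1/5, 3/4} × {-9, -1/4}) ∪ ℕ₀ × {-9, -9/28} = ℕ₀ × {-9, -9/28}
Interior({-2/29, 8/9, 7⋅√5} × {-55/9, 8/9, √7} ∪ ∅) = ∅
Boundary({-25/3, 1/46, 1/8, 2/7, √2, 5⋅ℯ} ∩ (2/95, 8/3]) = {1/46, 1/8, 2/7, √2}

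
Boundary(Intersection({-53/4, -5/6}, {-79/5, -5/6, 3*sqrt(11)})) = {-5/6}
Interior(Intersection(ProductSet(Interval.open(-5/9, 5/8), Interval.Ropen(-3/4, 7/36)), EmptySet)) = EmptySet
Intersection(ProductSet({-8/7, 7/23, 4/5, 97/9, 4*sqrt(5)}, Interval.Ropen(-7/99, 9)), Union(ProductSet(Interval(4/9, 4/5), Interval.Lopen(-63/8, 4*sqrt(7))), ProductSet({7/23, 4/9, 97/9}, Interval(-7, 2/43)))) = Union(ProductSet({4/5}, Interval.Ropen(-7/99, 9)), ProductSet({7/23, 97/9}, Interval(-7/99, 2/43)))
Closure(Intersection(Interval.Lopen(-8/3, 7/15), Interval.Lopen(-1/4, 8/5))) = Interval(-1/4, 7/15)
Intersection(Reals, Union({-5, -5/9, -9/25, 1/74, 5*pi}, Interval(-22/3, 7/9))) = Union({5*pi}, Interval(-22/3, 7/9))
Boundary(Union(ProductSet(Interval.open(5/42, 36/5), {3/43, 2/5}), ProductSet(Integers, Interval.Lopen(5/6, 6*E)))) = Union(ProductSet(Integers, Interval(5/6, 6*E)), ProductSet(Interval(5/42, 36/5), {3/43, 2/5}))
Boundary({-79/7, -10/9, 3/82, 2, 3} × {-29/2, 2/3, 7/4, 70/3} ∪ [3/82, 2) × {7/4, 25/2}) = ([3/82, 2] × {7/4, 25/2}) ∪ ({-79/7, -10/9, 3/82, 2, 3} × {-29/2, 2/3, 7/4, 70/3})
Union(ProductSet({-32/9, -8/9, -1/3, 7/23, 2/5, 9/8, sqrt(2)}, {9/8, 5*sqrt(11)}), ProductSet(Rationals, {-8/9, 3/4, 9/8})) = Union(ProductSet({-32/9, -8/9, -1/3, 7/23, 2/5, 9/8, sqrt(2)}, {9/8, 5*sqrt(11)}), ProductSet(Rationals, {-8/9, 3/4, 9/8}))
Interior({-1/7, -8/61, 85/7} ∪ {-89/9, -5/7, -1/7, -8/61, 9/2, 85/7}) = ∅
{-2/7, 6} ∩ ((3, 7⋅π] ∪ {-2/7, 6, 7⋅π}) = {-2/7, 6}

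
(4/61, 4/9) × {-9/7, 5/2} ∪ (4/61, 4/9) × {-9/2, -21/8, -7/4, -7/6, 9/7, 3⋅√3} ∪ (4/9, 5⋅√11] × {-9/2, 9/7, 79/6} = ((4/9, 5⋅√11] × {-9/2, 9/7, 79/6}) ∪ ((4/61, 4/9) × {-9/2, -21/8, -7/4, -9/7, -7/6, 9/7, 5/2, 3⋅√3})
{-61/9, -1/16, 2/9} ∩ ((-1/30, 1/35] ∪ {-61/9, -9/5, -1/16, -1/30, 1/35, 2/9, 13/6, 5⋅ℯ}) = {-61/9, -1/16, 2/9}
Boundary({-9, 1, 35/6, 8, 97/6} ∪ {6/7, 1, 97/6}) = {-9, 6/7, 1, 35/6, 8, 97/6}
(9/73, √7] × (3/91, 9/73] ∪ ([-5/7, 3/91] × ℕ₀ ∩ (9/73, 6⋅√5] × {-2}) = (9/73, √7] × (3/91, 9/73]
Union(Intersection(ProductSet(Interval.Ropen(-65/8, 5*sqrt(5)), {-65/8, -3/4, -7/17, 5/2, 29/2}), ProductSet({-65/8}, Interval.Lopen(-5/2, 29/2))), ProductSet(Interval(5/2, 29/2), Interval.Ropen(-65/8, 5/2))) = Union(ProductSet({-65/8}, {-3/4, -7/17, 5/2, 29/2}), ProductSet(Interval(5/2, 29/2), Interval.Ropen(-65/8, 5/2)))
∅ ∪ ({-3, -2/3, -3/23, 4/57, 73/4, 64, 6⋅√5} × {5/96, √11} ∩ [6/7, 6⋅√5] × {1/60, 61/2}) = ∅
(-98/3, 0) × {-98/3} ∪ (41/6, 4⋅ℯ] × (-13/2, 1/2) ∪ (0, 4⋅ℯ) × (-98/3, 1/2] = ((-98/3, 0) × {-98/3}) ∪ ((0, 4⋅ℯ) × (-98/3, 1/2]) ∪ ((41/6, 4⋅ℯ] × (-13/2, 1/2))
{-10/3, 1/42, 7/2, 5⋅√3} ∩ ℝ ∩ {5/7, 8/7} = ∅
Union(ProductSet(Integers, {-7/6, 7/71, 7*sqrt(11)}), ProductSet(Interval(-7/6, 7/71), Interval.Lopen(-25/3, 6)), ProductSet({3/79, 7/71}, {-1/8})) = Union(ProductSet(Integers, {-7/6, 7/71, 7*sqrt(11)}), ProductSet(Interval(-7/6, 7/71), Interval.Lopen(-25/3, 6)))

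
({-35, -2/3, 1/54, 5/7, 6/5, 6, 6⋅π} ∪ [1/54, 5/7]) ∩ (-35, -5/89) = {-2/3}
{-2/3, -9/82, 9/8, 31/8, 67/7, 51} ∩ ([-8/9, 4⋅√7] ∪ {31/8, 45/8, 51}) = {-2/3, -9/82, 9/8, 31/8, 67/7, 51}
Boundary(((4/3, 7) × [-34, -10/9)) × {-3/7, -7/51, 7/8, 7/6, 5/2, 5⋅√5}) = (({4/3, 7} × [-34, -10/9]) ∪ ([4/3, 7] × {-34, -10/9}) ∪ ((4/3, 7) × [-34, -10/9))) × {-3/7, -7/51, 7/8, 7/6, 5/2, 5⋅√5}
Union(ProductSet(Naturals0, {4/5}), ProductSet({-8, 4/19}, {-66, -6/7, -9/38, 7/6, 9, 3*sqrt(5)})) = Union(ProductSet({-8, 4/19}, {-66, -6/7, -9/38, 7/6, 9, 3*sqrt(5)}), ProductSet(Naturals0, {4/5}))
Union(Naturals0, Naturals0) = Naturals0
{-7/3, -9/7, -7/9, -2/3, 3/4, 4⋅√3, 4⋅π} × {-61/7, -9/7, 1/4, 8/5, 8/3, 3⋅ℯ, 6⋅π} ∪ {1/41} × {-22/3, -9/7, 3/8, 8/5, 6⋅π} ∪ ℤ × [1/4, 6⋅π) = (ℤ × [1/4, 6⋅π)) ∪ ({1/41} × {-22/3, -9/7, 3/8, 8/5, 6⋅π}) ∪ ({-7/3, -9/7, -7/9, -2/3, 3/4, 4⋅√3, 4⋅π} × {-61/7, -9/7, 1/4, 8/5, 8/3, 3⋅ℯ, 6⋅π})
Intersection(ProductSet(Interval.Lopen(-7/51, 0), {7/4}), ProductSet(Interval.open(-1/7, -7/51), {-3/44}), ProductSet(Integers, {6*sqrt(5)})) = EmptySet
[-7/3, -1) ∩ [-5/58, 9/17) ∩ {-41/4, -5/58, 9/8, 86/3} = ∅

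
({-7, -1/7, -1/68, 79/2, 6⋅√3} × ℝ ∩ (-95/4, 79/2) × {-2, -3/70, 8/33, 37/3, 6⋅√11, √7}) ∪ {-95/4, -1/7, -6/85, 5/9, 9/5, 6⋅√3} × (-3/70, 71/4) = ({-95/4, -1/7, -6/85, 5/9, 9/5, 6⋅√3} × (-3/70, 71/4)) ∪ ({-7, -1/7, -1/68, 6⋅√3} × {-2, -3/70, 8/33, 37/3, 6⋅√11, √7})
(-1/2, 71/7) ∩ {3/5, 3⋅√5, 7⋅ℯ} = {3/5, 3⋅√5}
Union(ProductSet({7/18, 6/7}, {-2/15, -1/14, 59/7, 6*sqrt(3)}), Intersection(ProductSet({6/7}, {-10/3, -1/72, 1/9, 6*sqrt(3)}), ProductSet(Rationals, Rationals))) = Union(ProductSet({6/7}, {-10/3, -1/72, 1/9}), ProductSet({7/18, 6/7}, {-2/15, -1/14, 59/7, 6*sqrt(3)}))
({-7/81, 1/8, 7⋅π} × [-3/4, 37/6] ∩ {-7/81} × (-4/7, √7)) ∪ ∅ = {-7/81} × (-4/7, √7)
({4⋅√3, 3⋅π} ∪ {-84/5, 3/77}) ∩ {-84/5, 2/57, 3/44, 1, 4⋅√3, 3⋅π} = {-84/5, 4⋅√3, 3⋅π}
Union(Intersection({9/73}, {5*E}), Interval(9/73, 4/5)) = Interval(9/73, 4/5)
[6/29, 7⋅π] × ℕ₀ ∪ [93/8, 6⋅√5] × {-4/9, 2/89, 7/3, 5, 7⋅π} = ([6/29, 7⋅π] × ℕ₀) ∪ ([93/8, 6⋅√5] × {-4/9, 2/89, 7/3, 5, 7⋅π})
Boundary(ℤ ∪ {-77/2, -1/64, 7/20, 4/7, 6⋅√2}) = ℤ ∪ {-77/2, -1/64, 7/20, 4/7, 6⋅√2}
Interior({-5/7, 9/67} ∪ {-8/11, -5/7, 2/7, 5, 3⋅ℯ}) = ∅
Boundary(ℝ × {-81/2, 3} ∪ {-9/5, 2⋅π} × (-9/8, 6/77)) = (ℝ × {-81/2, 3}) ∪ ({-9/5, 2⋅π} × [-9/8, 6/77])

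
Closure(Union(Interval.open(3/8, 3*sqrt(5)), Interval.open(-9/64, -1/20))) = Union(Interval(-9/64, -1/20), Interval(3/8, 3*sqrt(5)))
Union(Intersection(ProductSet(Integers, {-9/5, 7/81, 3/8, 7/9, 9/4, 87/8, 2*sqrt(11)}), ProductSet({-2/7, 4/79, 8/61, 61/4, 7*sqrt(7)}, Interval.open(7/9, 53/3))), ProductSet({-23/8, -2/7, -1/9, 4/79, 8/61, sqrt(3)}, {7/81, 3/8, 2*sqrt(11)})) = ProductSet({-23/8, -2/7, -1/9, 4/79, 8/61, sqrt(3)}, {7/81, 3/8, 2*sqrt(11)})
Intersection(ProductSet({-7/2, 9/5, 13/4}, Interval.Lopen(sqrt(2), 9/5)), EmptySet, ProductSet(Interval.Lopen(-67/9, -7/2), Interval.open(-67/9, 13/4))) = EmptySet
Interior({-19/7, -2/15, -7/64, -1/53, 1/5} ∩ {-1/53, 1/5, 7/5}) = ∅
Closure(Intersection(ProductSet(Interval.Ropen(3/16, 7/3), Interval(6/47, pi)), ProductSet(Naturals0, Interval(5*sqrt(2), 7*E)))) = EmptySet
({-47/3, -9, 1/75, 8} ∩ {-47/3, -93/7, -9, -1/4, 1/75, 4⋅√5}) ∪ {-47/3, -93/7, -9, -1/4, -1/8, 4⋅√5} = {-47/3, -93/7, -9, -1/4, -1/8, 1/75, 4⋅√5}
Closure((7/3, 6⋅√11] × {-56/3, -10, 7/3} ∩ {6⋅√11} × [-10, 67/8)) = {6⋅√11} × {-10, 7/3}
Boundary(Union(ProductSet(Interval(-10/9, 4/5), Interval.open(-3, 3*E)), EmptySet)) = Union(ProductSet({-10/9, 4/5}, Interval(-3, 3*E)), ProductSet(Interval(-10/9, 4/5), {-3, 3*E}))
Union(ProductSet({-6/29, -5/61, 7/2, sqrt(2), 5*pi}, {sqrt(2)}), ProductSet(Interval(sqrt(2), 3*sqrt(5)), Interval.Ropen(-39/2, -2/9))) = Union(ProductSet({-6/29, -5/61, 7/2, sqrt(2), 5*pi}, {sqrt(2)}), ProductSet(Interval(sqrt(2), 3*sqrt(5)), Interval.Ropen(-39/2, -2/9)))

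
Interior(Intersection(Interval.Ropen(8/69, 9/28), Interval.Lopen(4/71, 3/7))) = Interval.open(8/69, 9/28)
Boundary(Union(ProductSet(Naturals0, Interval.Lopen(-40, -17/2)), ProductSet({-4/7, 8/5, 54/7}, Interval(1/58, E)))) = Union(ProductSet({-4/7, 8/5, 54/7}, Interval(1/58, E)), ProductSet(Naturals0, Interval(-40, -17/2)))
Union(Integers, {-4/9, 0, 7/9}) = Union({-4/9, 7/9}, Integers)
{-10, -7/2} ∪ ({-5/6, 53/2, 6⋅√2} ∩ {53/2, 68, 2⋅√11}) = {-10, -7/2, 53/2}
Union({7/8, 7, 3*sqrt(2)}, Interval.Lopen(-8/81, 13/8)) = Union({7, 3*sqrt(2)}, Interval.Lopen(-8/81, 13/8))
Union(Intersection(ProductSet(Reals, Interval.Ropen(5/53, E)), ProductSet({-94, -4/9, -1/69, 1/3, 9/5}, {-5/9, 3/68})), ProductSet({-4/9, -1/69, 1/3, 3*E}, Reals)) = ProductSet({-4/9, -1/69, 1/3, 3*E}, Reals)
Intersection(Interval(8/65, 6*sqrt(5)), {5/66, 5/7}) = {5/7}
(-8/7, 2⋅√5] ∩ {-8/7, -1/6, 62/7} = {-1/6}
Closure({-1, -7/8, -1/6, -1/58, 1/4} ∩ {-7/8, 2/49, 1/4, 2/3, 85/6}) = {-7/8, 1/4}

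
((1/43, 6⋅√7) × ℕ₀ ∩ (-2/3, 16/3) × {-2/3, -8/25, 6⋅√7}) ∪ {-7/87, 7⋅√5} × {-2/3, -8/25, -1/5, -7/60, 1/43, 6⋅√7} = {-7/87, 7⋅√5} × {-2/3, -8/25, -1/5, -7/60, 1/43, 6⋅√7}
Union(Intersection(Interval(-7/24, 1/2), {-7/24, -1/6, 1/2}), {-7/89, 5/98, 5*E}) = {-7/24, -1/6, -7/89, 5/98, 1/2, 5*E}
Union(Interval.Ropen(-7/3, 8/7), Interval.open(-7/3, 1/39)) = Interval.Ropen(-7/3, 8/7)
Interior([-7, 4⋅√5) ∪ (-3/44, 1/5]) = (-7, 4⋅√5)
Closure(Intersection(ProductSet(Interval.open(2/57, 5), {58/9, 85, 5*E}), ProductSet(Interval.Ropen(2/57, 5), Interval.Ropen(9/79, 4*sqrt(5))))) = ProductSet(Interval(2/57, 5), {58/9})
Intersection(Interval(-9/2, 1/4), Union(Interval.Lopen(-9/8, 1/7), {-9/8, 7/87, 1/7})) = Interval(-9/8, 1/7)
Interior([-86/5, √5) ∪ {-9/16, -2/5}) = (-86/5, √5)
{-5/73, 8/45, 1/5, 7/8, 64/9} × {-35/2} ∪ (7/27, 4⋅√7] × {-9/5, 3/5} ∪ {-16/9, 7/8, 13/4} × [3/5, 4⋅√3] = ({-5/73, 8/45, 1/5, 7/8, 64/9} × {-35/2}) ∪ ((7/27, 4⋅√7] × {-9/5, 3/5}) ∪ ({-16/9, 7/8, 13/4} × [3/5, 4⋅√3])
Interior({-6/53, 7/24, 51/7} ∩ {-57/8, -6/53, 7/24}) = ∅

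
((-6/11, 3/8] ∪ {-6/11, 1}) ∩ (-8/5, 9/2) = [-6/11, 3/8] ∪ {1}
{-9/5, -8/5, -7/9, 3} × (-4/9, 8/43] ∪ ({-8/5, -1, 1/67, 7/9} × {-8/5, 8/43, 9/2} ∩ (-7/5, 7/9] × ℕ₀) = {-9/5, -8/5, -7/9, 3} × (-4/9, 8/43]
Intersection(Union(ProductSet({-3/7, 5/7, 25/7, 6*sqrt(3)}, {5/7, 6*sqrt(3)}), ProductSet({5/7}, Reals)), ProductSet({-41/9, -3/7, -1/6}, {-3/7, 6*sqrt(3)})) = ProductSet({-3/7}, {6*sqrt(3)})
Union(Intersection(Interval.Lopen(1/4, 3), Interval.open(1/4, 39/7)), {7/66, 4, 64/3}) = Union({7/66, 4, 64/3}, Interval.Lopen(1/4, 3))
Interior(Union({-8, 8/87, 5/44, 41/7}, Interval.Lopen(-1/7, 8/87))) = Interval.open(-1/7, 8/87)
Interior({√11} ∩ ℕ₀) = ∅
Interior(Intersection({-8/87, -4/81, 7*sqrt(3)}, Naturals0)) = EmptySet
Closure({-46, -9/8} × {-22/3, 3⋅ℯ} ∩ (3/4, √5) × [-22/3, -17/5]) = ∅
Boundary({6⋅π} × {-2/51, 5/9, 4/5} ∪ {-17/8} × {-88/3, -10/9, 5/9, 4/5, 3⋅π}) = ({6⋅π} × {-2/51, 5/9, 4/5}) ∪ ({-17/8} × {-88/3, -10/9, 5/9, 4/5, 3⋅π})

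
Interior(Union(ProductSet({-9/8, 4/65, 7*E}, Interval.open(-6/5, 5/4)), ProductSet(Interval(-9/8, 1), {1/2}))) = EmptySet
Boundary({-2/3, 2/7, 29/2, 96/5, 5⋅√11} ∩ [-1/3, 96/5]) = {2/7, 29/2, 96/5, 5⋅√11}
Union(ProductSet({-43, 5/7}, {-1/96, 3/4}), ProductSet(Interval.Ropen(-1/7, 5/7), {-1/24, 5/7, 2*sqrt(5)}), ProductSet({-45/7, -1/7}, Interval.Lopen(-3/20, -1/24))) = Union(ProductSet({-43, 5/7}, {-1/96, 3/4}), ProductSet({-45/7, -1/7}, Interval.Lopen(-3/20, -1/24)), ProductSet(Interval.Ropen(-1/7, 5/7), {-1/24, 5/7, 2*sqrt(5)}))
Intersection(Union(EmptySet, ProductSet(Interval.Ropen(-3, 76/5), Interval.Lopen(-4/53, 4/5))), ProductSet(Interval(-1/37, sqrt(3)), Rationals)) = ProductSet(Interval(-1/37, sqrt(3)), Intersection(Interval.Lopen(-4/53, 4/5), Rationals))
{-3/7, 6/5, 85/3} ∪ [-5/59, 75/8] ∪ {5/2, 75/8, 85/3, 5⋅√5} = {-3/7, 85/3, 5⋅√5} ∪ [-5/59, 75/8]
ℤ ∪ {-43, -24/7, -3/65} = ℤ ∪ {-24/7, -3/65}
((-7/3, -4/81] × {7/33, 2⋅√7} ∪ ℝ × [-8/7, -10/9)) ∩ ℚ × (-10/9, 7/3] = (ℚ ∩ (-7/3, -4/81]) × {7/33}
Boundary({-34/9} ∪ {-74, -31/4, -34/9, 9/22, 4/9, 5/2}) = {-74, -31/4, -34/9, 9/22, 4/9, 5/2}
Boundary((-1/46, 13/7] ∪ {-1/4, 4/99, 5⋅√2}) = {-1/4, -1/46, 13/7, 5⋅√2}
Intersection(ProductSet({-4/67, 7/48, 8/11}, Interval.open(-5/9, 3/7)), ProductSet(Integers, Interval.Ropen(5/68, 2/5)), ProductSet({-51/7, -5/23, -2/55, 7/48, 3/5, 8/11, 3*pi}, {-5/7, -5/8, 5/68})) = EmptySet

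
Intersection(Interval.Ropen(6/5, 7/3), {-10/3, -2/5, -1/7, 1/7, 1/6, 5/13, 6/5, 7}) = {6/5}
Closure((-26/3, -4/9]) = [-26/3, -4/9]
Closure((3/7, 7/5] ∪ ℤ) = ℤ ∪ [3/7, 7/5]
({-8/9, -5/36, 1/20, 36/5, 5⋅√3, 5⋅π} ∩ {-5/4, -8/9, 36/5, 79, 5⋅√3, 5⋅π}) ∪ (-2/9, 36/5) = {-8/9, 5⋅√3, 5⋅π} ∪ (-2/9, 36/5]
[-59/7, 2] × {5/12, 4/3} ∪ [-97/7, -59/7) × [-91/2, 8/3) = ([-59/7, 2] × {5/12, 4/3}) ∪ ([-97/7, -59/7) × [-91/2, 8/3))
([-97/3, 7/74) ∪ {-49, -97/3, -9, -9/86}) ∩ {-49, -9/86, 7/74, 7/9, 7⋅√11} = {-49, -9/86}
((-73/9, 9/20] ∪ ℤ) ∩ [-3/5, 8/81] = [-3/5, 8/81] ∪ {0}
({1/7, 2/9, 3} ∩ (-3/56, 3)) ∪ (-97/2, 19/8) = (-97/2, 19/8)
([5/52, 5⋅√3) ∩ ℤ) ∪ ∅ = {1, 2, …, 8}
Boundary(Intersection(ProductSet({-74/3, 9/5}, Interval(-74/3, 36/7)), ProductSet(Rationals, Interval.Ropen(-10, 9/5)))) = ProductSet({-74/3, 9/5}, Interval(-10, 9/5))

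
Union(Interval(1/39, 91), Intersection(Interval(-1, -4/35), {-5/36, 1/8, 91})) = Union({-5/36}, Interval(1/39, 91))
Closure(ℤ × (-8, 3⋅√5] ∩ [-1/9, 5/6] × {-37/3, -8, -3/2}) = {0} × {-3/2}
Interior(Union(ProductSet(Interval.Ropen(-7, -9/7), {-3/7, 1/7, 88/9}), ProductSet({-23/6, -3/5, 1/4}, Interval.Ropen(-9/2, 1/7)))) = EmptySet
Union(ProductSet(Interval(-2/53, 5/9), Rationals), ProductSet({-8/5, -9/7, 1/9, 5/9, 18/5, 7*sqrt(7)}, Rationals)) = ProductSet(Union({-8/5, -9/7, 18/5, 7*sqrt(7)}, Interval(-2/53, 5/9)), Rationals)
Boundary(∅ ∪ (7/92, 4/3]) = {7/92, 4/3}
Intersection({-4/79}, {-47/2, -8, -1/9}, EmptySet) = EmptySet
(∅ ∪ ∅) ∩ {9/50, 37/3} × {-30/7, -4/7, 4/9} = ∅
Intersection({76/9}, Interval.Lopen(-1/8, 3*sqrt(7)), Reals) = EmptySet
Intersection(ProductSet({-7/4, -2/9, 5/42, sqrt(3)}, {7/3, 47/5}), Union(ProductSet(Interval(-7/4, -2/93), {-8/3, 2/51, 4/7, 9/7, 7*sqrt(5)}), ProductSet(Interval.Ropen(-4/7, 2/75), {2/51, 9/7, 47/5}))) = ProductSet({-2/9}, {47/5})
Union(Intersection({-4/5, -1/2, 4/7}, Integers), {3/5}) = {3/5}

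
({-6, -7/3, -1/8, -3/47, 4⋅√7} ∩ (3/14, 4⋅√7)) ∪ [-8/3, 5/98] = [-8/3, 5/98]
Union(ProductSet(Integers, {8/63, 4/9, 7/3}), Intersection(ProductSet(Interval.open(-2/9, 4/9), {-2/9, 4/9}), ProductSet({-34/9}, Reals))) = ProductSet(Integers, {8/63, 4/9, 7/3})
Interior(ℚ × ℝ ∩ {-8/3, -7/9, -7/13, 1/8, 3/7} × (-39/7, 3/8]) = ∅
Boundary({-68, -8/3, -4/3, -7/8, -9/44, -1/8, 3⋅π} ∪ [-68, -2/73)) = {-68, -2/73, 3⋅π}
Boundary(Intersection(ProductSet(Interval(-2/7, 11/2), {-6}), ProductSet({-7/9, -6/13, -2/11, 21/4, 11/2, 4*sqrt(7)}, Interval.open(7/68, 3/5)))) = EmptySet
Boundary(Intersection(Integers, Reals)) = Integers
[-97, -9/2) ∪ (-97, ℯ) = [-97, ℯ)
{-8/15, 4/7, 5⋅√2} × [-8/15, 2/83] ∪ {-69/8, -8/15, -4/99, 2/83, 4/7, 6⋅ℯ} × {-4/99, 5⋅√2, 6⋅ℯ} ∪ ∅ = ({-8/15, 4/7, 5⋅√2} × [-8/15, 2/83]) ∪ ({-69/8, -8/15, -4/99, 2/83, 4/7, 6⋅ℯ} × {-4/99, 5⋅√2, 6⋅ℯ})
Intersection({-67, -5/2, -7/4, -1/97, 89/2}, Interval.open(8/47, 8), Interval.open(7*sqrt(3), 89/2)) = EmptySet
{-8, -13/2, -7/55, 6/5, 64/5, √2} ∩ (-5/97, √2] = {6/5, √2}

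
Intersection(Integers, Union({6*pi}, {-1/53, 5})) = {5}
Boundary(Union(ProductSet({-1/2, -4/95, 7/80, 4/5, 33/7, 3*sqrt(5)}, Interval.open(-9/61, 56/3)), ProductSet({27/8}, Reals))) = Union(ProductSet({27/8}, Reals), ProductSet({-1/2, -4/95, 7/80, 4/5, 33/7, 3*sqrt(5)}, Interval(-9/61, 56/3)))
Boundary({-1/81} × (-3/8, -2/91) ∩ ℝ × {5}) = ∅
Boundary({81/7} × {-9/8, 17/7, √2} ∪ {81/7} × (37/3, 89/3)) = {81/7} × ({-9/8, 17/7, √2} ∪ [37/3, 89/3])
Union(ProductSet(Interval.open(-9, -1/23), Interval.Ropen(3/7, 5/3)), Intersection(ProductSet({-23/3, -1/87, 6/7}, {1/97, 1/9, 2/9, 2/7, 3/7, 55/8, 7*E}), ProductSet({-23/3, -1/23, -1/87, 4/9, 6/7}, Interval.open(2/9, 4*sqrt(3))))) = Union(ProductSet({-23/3, -1/87, 6/7}, {2/7, 3/7, 55/8}), ProductSet(Interval.open(-9, -1/23), Interval.Ropen(3/7, 5/3)))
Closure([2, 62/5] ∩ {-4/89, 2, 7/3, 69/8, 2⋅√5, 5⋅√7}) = {2, 7/3, 69/8, 2⋅√5}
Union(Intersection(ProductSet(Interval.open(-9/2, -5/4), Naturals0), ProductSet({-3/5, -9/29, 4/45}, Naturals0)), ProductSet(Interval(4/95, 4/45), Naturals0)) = ProductSet(Interval(4/95, 4/45), Naturals0)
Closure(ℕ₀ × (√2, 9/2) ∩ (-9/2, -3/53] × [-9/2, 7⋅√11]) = ∅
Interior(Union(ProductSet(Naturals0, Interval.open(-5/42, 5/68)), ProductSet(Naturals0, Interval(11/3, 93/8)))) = EmptySet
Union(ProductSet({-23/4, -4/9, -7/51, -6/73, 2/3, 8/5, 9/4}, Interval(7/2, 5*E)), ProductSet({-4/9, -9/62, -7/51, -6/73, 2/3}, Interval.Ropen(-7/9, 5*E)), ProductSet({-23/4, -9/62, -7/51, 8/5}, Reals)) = Union(ProductSet({-23/4, -9/62, -7/51, 8/5}, Reals), ProductSet({-4/9, -9/62, -7/51, -6/73, 2/3}, Interval.Ropen(-7/9, 5*E)), ProductSet({-23/4, -4/9, -7/51, -6/73, 2/3, 8/5, 9/4}, Interval(7/2, 5*E)))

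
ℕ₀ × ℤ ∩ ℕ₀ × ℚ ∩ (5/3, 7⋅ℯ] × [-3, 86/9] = {2, 3, …, 19} × {-3, -2, …, 9}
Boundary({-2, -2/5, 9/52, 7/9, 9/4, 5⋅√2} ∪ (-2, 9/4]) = {-2, 9/4, 5⋅√2}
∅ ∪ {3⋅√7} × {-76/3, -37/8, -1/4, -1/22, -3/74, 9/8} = {3⋅√7} × {-76/3, -37/8, -1/4, -1/22, -3/74, 9/8}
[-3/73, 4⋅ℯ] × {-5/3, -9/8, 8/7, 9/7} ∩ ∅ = ∅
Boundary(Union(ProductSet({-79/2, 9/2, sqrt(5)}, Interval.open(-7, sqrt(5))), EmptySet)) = ProductSet({-79/2, 9/2, sqrt(5)}, Interval(-7, sqrt(5)))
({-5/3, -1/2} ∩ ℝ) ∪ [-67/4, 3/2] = [-67/4, 3/2]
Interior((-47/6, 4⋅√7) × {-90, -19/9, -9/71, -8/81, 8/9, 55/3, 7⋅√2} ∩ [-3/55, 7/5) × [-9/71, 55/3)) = ∅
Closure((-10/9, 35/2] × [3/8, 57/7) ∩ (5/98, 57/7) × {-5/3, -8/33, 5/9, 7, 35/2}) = [5/98, 57/7] × {5/9, 7}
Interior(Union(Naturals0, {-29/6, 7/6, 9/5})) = EmptySet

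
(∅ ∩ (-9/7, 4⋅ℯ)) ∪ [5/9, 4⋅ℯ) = [5/9, 4⋅ℯ)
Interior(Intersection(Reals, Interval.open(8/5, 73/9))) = Interval.open(8/5, 73/9)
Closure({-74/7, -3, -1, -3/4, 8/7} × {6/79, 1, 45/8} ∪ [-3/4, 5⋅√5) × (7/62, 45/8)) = ({-74/7, -3, -1, -3/4, 8/7} × {6/79, 1, 45/8}) ∪ ({-3/4, 5⋅√5} × [7/62, 45/8]) ∪ ([-3/4, 5⋅√5] × {7/62, 45/8}) ∪ ([-3/4, 5⋅√5) × (7/62, 45/8))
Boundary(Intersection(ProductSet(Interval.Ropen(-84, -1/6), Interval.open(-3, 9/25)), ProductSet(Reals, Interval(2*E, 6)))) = EmptySet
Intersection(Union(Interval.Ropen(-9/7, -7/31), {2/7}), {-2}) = EmptySet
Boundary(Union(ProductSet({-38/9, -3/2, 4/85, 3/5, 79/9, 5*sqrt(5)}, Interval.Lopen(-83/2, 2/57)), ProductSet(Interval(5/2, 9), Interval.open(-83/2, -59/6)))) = Union(ProductSet({5/2, 9}, Interval(-83/2, -59/6)), ProductSet({-38/9, -3/2, 4/85, 3/5, 5*sqrt(5)}, Interval(-83/2, 2/57)), ProductSet({-38/9, -3/2, 4/85, 3/5, 79/9, 5*sqrt(5)}, Union({-83/2}, Interval(-59/6, 2/57))), ProductSet(Interval(5/2, 9), {-83/2, -59/6}))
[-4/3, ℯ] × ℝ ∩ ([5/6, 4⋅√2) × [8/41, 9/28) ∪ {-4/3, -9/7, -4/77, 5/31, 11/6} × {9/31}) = ({-4/3, -9/7, -4/77, 5/31, 11/6} × {9/31}) ∪ ([5/6, ℯ] × [8/41, 9/28))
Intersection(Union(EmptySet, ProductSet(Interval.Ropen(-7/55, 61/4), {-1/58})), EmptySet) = EmptySet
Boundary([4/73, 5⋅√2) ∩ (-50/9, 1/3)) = {4/73, 1/3}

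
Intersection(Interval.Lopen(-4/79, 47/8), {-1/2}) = EmptySet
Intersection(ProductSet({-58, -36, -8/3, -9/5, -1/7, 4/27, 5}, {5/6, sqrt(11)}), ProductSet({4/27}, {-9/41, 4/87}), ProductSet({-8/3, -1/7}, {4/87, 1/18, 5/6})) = EmptySet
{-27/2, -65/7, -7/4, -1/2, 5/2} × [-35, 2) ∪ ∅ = {-27/2, -65/7, -7/4, -1/2, 5/2} × [-35, 2)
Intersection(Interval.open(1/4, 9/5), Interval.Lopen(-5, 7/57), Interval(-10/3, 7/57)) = EmptySet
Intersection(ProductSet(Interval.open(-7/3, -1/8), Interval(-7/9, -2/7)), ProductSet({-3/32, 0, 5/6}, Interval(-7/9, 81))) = EmptySet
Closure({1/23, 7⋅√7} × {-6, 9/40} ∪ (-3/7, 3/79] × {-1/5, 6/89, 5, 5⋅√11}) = ({1/23, 7⋅√7} × {-6, 9/40}) ∪ ([-3/7, 3/79] × {-1/5, 6/89, 5, 5⋅√11})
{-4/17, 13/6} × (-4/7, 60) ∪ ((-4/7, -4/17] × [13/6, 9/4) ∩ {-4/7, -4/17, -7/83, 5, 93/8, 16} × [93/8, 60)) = {-4/17, 13/6} × (-4/7, 60)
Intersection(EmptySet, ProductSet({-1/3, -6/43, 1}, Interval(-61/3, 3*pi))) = EmptySet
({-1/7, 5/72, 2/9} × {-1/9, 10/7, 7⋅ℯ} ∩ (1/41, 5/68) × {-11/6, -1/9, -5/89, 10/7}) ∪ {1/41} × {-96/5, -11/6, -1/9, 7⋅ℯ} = ({5/72} × {-1/9, 10/7}) ∪ ({1/41} × {-96/5, -11/6, -1/9, 7⋅ℯ})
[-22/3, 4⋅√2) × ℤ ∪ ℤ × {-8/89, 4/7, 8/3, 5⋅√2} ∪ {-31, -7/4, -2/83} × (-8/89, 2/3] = ({-31, -7/4, -2/83} × (-8/89, 2/3]) ∪ (ℤ × {-8/89, 4/7, 8/3, 5⋅√2}) ∪ ([-22/3, 4⋅√2) × ℤ)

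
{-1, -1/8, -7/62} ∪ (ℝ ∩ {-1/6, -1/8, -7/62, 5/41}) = {-1, -1/6, -1/8, -7/62, 5/41}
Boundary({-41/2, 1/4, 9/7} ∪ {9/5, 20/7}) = {-41/2, 1/4, 9/7, 9/5, 20/7}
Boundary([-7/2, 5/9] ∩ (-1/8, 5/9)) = {-1/8, 5/9}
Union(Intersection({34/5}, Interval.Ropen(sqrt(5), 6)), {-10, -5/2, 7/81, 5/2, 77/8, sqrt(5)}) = {-10, -5/2, 7/81, 5/2, 77/8, sqrt(5)}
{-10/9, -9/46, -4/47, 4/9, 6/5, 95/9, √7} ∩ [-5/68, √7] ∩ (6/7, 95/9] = {6/5, √7}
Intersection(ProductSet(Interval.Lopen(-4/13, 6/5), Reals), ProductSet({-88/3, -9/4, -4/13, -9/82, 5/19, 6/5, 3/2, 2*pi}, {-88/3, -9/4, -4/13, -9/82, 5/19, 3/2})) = ProductSet({-9/82, 5/19, 6/5}, {-88/3, -9/4, -4/13, -9/82, 5/19, 3/2})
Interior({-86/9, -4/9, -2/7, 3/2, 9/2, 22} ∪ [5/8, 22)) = (5/8, 22)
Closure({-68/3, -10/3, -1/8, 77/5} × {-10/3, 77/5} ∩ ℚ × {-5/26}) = ∅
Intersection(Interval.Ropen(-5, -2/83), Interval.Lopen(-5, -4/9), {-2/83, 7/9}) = EmptySet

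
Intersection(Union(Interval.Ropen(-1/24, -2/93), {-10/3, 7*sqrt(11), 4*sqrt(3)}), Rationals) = Union({-10/3}, Intersection(Interval.Ropen(-1/24, -2/93), Rationals))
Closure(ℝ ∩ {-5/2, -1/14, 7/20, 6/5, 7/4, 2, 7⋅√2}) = {-5/2, -1/14, 7/20, 6/5, 7/4, 2, 7⋅√2}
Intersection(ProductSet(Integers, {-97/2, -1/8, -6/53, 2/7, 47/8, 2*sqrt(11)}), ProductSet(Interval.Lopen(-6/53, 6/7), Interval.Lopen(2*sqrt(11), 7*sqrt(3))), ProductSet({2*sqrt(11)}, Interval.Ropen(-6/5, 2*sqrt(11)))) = EmptySet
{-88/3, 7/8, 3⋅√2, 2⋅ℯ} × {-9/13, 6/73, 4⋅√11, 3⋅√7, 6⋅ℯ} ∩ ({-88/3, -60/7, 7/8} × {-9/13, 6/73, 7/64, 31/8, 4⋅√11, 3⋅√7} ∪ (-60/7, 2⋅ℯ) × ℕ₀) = {-88/3, 7/8} × {-9/13, 6/73, 4⋅√11, 3⋅√7}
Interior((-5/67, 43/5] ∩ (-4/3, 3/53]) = (-5/67, 3/53)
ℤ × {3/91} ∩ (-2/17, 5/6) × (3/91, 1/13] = ∅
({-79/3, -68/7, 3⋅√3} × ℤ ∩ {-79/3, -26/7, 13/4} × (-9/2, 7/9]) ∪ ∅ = {-79/3} × {-4, -3, …, 0}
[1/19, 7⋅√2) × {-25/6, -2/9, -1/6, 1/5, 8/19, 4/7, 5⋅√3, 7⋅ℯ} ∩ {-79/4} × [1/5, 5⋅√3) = ∅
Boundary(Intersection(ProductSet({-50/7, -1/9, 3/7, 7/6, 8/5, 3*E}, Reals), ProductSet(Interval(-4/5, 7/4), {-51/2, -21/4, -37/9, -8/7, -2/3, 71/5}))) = ProductSet({-1/9, 3/7, 7/6, 8/5}, {-51/2, -21/4, -37/9, -8/7, -2/3, 71/5})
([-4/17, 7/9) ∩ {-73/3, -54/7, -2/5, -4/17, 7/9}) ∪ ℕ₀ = {-4/17} ∪ ℕ₀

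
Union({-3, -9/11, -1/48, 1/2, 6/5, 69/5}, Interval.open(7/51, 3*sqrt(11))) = Union({-3, -9/11, -1/48, 69/5}, Interval.open(7/51, 3*sqrt(11)))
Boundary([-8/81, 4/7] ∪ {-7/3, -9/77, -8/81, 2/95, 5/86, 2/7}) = {-7/3, -9/77, -8/81, 4/7}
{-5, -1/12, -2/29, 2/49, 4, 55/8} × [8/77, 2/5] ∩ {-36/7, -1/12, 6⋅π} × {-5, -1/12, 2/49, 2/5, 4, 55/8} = {-1/12} × {2/5}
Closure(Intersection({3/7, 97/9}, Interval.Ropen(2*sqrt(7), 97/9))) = EmptySet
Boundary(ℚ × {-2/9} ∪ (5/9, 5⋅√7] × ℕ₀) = (ℝ × {-2/9}) ∪ ([5/9, 5⋅√7] × ℕ₀)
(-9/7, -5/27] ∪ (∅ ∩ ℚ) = (-9/7, -5/27]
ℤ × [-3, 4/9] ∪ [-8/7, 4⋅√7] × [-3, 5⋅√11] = (ℤ × [-3, 4/9]) ∪ ([-8/7, 4⋅√7] × [-3, 5⋅√11])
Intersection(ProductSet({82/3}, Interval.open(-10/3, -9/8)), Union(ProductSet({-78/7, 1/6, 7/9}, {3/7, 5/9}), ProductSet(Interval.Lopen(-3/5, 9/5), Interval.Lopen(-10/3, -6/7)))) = EmptySet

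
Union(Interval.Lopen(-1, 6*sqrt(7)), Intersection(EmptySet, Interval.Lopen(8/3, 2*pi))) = Interval.Lopen(-1, 6*sqrt(7))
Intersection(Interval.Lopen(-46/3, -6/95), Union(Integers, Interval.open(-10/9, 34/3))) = Union(Interval.Lopen(-10/9, -6/95), Range(-15, 0, 1))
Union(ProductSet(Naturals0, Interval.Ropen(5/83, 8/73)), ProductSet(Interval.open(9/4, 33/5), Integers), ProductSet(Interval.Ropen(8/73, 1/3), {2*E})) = Union(ProductSet(Interval.Ropen(8/73, 1/3), {2*E}), ProductSet(Interval.open(9/4, 33/5), Integers), ProductSet(Naturals0, Interval.Ropen(5/83, 8/73)))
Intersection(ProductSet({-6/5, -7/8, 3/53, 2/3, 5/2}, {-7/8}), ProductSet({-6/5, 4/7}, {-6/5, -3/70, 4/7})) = EmptySet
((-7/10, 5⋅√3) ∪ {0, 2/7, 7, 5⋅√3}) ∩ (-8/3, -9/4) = ∅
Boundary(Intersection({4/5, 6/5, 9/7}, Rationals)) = {4/5, 6/5, 9/7}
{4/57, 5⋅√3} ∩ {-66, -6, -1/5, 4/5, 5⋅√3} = {5⋅√3}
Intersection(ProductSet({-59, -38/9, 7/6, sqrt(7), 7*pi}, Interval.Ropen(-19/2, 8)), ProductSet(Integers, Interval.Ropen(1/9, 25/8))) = ProductSet({-59}, Interval.Ropen(1/9, 25/8))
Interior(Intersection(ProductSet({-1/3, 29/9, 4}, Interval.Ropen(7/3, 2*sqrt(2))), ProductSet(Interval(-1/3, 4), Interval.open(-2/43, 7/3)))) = EmptySet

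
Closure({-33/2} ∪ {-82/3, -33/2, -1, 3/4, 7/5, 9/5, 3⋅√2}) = {-82/3, -33/2, -1, 3/4, 7/5, 9/5, 3⋅√2}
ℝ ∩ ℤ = ℤ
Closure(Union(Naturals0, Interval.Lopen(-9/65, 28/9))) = Union(Complement(Naturals0, Interval.open(-9/65, 28/9)), Interval(-9/65, 28/9), Naturals0)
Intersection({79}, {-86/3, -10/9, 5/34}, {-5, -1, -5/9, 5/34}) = EmptySet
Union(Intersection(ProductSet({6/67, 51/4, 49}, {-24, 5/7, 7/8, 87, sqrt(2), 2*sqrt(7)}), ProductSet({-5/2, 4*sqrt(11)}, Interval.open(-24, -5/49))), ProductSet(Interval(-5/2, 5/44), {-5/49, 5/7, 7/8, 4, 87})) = ProductSet(Interval(-5/2, 5/44), {-5/49, 5/7, 7/8, 4, 87})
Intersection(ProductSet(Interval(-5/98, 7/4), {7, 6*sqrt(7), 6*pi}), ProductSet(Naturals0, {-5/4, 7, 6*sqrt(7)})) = ProductSet(Range(0, 2, 1), {7, 6*sqrt(7)})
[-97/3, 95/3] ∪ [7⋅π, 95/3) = [-97/3, 95/3]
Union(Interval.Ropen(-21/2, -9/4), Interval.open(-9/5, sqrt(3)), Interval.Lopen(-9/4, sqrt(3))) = Union(Interval.Ropen(-21/2, -9/4), Interval.Lopen(-9/4, sqrt(3)))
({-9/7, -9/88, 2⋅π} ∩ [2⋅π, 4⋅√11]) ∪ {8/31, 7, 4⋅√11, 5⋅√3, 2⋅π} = {8/31, 7, 4⋅√11, 5⋅√3, 2⋅π}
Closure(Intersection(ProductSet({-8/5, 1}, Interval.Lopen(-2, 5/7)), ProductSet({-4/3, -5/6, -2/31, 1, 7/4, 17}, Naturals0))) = ProductSet({1}, Range(0, 1, 1))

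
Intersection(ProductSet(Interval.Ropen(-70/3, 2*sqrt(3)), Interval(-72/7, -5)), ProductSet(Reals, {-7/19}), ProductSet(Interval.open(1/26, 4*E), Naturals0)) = EmptySet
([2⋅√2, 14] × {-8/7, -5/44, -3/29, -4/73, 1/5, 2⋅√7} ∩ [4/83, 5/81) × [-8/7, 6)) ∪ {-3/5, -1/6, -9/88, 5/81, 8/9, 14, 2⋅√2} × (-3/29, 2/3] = {-3/5, -1/6, -9/88, 5/81, 8/9, 14, 2⋅√2} × (-3/29, 2/3]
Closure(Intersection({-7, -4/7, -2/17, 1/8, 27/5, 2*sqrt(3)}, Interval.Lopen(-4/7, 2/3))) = {-2/17, 1/8}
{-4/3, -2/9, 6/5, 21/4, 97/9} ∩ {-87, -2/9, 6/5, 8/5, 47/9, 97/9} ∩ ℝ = {-2/9, 6/5, 97/9}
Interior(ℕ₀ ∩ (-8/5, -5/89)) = ∅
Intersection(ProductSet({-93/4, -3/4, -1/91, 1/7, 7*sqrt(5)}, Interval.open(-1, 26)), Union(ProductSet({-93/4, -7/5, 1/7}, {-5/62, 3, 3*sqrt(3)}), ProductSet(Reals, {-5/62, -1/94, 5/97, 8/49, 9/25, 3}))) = Union(ProductSet({-93/4, 1/7}, {-5/62, 3, 3*sqrt(3)}), ProductSet({-93/4, -3/4, -1/91, 1/7, 7*sqrt(5)}, {-5/62, -1/94, 5/97, 8/49, 9/25, 3}))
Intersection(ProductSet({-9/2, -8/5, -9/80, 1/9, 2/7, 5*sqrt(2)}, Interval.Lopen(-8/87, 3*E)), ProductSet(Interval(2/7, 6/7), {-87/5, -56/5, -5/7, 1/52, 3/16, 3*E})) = ProductSet({2/7}, {1/52, 3/16, 3*E})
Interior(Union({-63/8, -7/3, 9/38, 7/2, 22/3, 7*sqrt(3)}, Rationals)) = EmptySet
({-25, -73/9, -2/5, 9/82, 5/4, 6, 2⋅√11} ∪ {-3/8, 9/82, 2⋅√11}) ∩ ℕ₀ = {6}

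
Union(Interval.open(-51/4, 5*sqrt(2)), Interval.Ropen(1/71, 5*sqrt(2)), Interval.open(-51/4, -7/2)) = Interval.open(-51/4, 5*sqrt(2))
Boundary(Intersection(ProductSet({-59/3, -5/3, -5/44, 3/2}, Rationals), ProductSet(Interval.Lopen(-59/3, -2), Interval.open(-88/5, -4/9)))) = EmptySet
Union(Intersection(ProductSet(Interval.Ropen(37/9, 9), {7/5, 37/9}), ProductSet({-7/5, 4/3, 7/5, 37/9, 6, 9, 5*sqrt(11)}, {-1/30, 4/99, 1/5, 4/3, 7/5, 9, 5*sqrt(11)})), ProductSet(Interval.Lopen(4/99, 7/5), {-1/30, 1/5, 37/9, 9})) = Union(ProductSet({37/9, 6}, {7/5}), ProductSet(Interval.Lopen(4/99, 7/5), {-1/30, 1/5, 37/9, 9}))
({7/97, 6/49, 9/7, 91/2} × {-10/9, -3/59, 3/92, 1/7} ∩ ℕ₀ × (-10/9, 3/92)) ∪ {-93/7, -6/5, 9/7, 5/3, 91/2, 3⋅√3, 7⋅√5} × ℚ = {-93/7, -6/5, 9/7, 5/3, 91/2, 3⋅√3, 7⋅√5} × ℚ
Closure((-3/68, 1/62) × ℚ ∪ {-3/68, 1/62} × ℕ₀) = [-3/68, 1/62] × ℝ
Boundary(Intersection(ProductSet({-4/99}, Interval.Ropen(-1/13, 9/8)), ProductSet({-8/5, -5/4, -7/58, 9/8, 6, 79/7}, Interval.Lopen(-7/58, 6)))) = EmptySet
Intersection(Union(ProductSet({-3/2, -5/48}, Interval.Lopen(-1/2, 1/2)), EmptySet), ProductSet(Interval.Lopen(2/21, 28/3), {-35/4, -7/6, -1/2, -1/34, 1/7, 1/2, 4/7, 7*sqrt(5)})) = EmptySet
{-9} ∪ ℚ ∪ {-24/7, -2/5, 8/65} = ℚ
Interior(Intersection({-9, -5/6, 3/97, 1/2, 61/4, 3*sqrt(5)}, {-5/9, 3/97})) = EmptySet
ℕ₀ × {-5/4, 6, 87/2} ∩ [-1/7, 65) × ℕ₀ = {0, 1, …, 64} × {6}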